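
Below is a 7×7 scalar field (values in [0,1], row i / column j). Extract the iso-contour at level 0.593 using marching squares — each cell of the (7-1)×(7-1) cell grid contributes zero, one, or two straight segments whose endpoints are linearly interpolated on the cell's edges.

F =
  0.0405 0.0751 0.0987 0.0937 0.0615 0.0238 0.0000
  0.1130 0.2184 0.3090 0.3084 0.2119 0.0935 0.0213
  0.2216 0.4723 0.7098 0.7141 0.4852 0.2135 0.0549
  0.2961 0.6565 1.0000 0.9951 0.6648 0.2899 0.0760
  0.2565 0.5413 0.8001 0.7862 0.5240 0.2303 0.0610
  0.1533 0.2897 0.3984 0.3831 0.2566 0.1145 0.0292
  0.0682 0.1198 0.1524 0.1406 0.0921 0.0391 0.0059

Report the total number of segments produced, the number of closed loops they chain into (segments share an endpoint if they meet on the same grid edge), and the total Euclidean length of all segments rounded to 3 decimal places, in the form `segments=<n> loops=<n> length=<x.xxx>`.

segments=14 loops=1 length=9.604

cell (1,1): code 0100 → (1.709,2.000)–(2.000,1.508)
cell (1,2): code 1100 → (1.702,3.000)–(1.709,2.000)
cell (1,3): code 1000 → (2.000,3.529)–(1.702,3.000)
cell (2,0): code 0100 → (2.655,1.000)–(3.000,0.824)
cell (2,1): code 1110 → (2.000,1.508)–(2.655,1.000)
cell (2,3): code 1101 → (2.600,4.000)–(2.000,3.529)
cell (2,4): code 1000 → (3.000,4.192)–(2.600,4.000)
cell (3,0): code 0010 → (3.000,0.824)–(3.551,1.000)
cell (3,1): code 0111 → (3.551,1.000)–(4.000,1.200)
cell (3,3): code 1011 → (4.000,3.737)–(3.510,4.000)
cell (3,4): code 0001 → (3.510,4.000)–(3.000,4.192)
cell (4,1): code 0010 → (4.000,1.200)–(4.516,2.000)
cell (4,2): code 0011 → (4.516,2.000)–(4.479,3.000)
cell (4,3): code 0001 → (4.479,3.000)–(4.000,3.737)
total: 14 segments, chained into 1 closed loop(s), length Σ = 9.604221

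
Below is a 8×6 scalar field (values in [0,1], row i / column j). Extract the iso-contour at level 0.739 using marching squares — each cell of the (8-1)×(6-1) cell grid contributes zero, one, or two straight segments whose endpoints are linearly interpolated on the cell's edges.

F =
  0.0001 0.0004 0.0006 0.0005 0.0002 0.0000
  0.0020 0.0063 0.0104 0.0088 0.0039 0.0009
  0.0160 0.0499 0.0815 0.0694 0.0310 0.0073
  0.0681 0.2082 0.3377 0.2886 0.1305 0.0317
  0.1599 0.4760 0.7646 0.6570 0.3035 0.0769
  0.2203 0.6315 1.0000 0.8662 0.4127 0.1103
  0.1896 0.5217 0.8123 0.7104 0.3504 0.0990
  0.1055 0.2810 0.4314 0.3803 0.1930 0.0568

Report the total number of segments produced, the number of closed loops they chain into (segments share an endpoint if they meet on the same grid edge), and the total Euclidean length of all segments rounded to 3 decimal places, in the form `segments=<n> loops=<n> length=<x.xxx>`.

cell (3,1): code 0100 → (3.940,2.000)–(4.000,1.911)
cell (3,2): code 1000 → (4.000,2.238)–(3.940,2.000)
cell (4,1): code 0110 → (4.000,1.911)–(5.000,1.292)
cell (4,2): code 1101 → (4.392,3.000)–(4.000,2.238)
cell (4,3): code 1000 → (5.000,3.280)–(4.392,3.000)
cell (5,1): code 0110 → (5.000,1.292)–(6.000,1.748)
cell (5,2): code 1011 → (6.000,2.719)–(5.816,3.000)
cell (5,3): code 0001 → (5.816,3.000)–(5.000,3.280)
cell (6,1): code 0010 → (6.000,1.748)–(6.192,2.000)
cell (6,2): code 0001 → (6.192,2.000)–(6.000,2.719)
total: 10 segments, chained into 1 closed loop(s), length Σ = 6.415001

segments=10 loops=1 length=6.415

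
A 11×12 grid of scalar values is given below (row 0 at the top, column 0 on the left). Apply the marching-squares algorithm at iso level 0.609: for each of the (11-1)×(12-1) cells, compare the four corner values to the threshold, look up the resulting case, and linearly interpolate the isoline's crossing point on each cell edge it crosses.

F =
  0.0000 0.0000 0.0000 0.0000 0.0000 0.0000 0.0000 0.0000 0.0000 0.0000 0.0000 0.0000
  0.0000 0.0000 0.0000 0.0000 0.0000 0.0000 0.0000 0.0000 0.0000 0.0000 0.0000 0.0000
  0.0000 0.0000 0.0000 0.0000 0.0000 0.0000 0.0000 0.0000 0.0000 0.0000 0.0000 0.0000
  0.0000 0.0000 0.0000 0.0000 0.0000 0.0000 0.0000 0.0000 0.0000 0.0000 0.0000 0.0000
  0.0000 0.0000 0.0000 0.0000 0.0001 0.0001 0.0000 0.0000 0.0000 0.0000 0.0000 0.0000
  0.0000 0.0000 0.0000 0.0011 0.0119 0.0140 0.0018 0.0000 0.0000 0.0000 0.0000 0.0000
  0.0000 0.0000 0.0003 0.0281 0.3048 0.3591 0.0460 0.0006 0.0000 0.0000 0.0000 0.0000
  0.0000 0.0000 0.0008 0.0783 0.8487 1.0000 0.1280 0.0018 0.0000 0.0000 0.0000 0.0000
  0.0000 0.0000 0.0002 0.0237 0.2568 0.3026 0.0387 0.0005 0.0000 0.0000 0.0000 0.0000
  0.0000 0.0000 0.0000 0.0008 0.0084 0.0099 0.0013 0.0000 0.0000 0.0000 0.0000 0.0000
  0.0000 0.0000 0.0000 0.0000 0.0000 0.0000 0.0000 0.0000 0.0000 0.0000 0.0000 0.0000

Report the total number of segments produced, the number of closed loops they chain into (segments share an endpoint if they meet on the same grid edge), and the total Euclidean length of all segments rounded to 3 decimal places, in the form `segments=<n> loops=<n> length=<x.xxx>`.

segments=6 loops=1 length=4.551

cell (6,3): code 0100 → (6.559,4.000)–(7.000,3.689)
cell (6,4): code 1100 → (6.390,5.000)–(6.559,4.000)
cell (6,5): code 1000 → (7.000,5.448)–(6.390,5.000)
cell (7,3): code 0010 → (7.000,3.689)–(7.405,4.000)
cell (7,4): code 0011 → (7.405,4.000)–(7.561,5.000)
cell (7,5): code 0001 → (7.561,5.000)–(7.000,5.448)
total: 6 segments, chained into 1 closed loop(s), length Σ = 4.551492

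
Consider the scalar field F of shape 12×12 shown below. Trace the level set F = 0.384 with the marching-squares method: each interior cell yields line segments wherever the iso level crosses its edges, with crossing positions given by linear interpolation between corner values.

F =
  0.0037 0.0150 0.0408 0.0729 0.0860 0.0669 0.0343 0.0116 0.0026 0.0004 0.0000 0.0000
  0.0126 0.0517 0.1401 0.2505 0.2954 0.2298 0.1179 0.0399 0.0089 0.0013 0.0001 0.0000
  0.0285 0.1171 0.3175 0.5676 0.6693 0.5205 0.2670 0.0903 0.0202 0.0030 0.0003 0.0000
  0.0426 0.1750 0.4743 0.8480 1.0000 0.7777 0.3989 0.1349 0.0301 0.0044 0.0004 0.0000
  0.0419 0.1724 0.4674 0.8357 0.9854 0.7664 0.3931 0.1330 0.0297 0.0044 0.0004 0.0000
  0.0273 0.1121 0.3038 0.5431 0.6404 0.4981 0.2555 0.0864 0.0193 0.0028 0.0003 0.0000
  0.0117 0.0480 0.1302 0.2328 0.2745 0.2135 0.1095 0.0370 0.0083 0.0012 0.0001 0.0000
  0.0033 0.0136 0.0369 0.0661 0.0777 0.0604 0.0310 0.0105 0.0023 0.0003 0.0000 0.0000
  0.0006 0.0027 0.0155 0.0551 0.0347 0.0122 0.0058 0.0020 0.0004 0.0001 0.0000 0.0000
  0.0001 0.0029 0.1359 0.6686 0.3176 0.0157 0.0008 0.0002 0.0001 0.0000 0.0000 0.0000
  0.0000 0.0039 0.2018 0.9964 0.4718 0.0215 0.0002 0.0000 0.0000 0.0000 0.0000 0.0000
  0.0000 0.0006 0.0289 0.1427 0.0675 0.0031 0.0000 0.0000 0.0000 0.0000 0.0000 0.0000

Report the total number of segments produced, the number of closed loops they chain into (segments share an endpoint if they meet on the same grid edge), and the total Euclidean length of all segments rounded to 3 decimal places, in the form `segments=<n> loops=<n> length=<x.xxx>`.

segments=26 loops=2 length=20.034

cell (1,2): code 0100 → (1.421,3.000)–(2.000,2.266)
cell (1,3): code 1100 → (1.237,4.000)–(1.421,3.000)
cell (1,4): code 1100 → (1.530,5.000)–(1.237,4.000)
cell (1,5): code 1000 → (2.000,5.538)–(1.530,5.000)
cell (2,1): code 0100 → (2.424,2.000)–(3.000,1.698)
cell (2,2): code 1110 → (2.000,2.266)–(2.424,2.000)
cell (2,5): code 1101 → (2.887,6.000)–(2.000,5.538)
cell (2,6): code 1000 → (3.000,6.056)–(2.887,6.000)
cell (3,1): code 0110 → (3.000,1.698)–(4.000,1.717)
cell (3,6): code 1001 → (4.000,6.035)–(3.000,6.056)
cell (4,1): code 0010 → (4.000,1.717)–(4.510,2.000)
cell (4,2): code 0111 → (4.510,2.000)–(5.000,2.335)
cell (4,5): code 1011 → (5.000,5.470)–(4.066,6.000)
cell (4,6): code 0001 → (4.066,6.000)–(4.000,6.035)
cell (5,2): code 0010 → (5.000,2.335)–(5.513,3.000)
cell (5,3): code 0011 → (5.513,3.000)–(5.701,4.000)
cell (5,4): code 0011 → (5.701,4.000)–(5.401,5.000)
cell (5,5): code 0001 → (5.401,5.000)–(5.000,5.470)
cell (8,2): code 0100 → (8.536,3.000)–(9.000,2.466)
cell (8,3): code 1000 → (9.000,3.811)–(8.536,3.000)
cell (9,2): code 0110 → (9.000,2.466)–(10.000,2.229)
cell (9,3): code 1101 → (9.431,4.000)–(9.000,3.811)
cell (9,4): code 1000 → (10.000,4.195)–(9.431,4.000)
cell (10,2): code 0010 → (10.000,2.229)–(10.717,3.000)
cell (10,3): code 0011 → (10.717,3.000)–(10.217,4.000)
cell (10,4): code 0001 → (10.217,4.000)–(10.000,4.195)
total: 26 segments, chained into 2 closed loop(s), length Σ = 20.034306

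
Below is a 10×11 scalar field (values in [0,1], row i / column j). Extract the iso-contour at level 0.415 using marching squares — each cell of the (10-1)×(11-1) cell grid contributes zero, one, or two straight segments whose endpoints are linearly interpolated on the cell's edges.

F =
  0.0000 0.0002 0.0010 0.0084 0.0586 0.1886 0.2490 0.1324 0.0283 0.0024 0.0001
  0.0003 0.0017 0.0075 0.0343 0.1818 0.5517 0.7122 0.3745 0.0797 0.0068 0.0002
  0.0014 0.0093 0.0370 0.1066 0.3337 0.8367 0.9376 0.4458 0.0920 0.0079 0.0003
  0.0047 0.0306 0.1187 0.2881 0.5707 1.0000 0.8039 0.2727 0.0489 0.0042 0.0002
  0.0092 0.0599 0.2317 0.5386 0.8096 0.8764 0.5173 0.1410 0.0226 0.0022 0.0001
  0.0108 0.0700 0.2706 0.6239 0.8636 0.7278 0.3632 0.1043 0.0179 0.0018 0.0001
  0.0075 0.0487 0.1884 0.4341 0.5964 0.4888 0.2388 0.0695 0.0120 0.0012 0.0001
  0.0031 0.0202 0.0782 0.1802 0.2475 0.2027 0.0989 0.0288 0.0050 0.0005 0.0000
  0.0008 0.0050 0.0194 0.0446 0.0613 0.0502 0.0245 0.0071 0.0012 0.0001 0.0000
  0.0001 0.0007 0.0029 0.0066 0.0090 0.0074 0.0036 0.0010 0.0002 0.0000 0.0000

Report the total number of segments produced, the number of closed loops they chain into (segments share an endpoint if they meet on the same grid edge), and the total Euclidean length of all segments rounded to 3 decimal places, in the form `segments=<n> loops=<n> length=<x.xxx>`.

segments=22 loops=1 length=16.491

cell (0,4): code 0100 → (0.624,5.000)–(1.000,4.630)
cell (0,5): code 1100 → (0.358,6.000)–(0.624,5.000)
cell (0,6): code 1000 → (1.000,6.880)–(0.358,6.000)
cell (1,4): code 0110 → (1.000,4.630)–(2.000,4.162)
cell (1,6): code 1101 → (1.568,7.000)–(1.000,6.880)
cell (1,7): code 1000 → (2.000,7.087)–(1.568,7.000)
cell (2,3): code 0100 → (2.343,4.000)–(3.000,3.449)
cell (2,4): code 1110 → (2.000,4.162)–(2.343,4.000)
cell (2,6): code 1011 → (3.000,6.732)–(2.178,7.000)
cell (2,7): code 0001 → (2.178,7.000)–(2.000,7.087)
cell (3,2): code 0100 → (3.507,3.000)–(4.000,2.597)
cell (3,3): code 1110 → (3.000,3.449)–(3.507,3.000)
cell (3,6): code 1001 → (4.000,6.272)–(3.000,6.732)
cell (4,2): code 0110 → (4.000,2.597)–(5.000,2.409)
cell (4,5): code 1011 → (5.000,5.858)–(4.664,6.000)
cell (4,6): code 0001 → (4.664,6.000)–(4.000,6.272)
cell (5,2): code 0110 → (5.000,2.409)–(6.000,2.922)
cell (5,5): code 1001 → (6.000,5.295)–(5.000,5.858)
cell (6,2): code 0010 → (6.000,2.922)–(6.075,3.000)
cell (6,3): code 0011 → (6.075,3.000)–(6.520,4.000)
cell (6,4): code 0011 → (6.520,4.000)–(6.258,5.000)
cell (6,5): code 0001 → (6.258,5.000)–(6.000,5.295)
total: 22 segments, chained into 1 closed loop(s), length Σ = 16.490799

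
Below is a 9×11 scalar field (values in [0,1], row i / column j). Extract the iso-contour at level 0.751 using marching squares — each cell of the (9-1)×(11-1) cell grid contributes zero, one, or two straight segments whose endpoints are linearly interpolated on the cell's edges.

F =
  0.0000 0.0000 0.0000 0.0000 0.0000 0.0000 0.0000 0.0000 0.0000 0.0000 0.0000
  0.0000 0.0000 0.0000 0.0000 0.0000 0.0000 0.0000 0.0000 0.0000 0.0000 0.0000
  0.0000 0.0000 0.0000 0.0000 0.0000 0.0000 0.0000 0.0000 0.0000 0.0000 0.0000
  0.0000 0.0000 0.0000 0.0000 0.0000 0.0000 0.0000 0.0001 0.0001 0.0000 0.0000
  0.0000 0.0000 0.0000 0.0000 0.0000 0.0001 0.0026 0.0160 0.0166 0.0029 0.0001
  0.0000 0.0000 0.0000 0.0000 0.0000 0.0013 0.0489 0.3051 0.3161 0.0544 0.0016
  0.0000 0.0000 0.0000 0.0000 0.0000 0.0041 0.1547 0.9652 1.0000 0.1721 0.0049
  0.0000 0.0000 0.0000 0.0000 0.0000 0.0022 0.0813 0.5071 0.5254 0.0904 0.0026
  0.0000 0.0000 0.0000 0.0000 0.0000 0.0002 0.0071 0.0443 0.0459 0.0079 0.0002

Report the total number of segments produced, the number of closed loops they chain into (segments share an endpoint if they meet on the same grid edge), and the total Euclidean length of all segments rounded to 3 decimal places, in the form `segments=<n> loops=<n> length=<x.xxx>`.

segments=6 loops=1 length=4.035

cell (5,6): code 0100 → (5.676,7.000)–(6.000,6.736)
cell (5,7): code 1100 → (5.636,8.000)–(5.676,7.000)
cell (5,8): code 1000 → (6.000,8.301)–(5.636,8.000)
cell (6,6): code 0010 → (6.000,6.736)–(6.468,7.000)
cell (6,7): code 0011 → (6.468,7.000)–(6.525,8.000)
cell (6,8): code 0001 → (6.525,8.000)–(6.000,8.301)
total: 6 segments, chained into 1 closed loop(s), length Σ = 4.035006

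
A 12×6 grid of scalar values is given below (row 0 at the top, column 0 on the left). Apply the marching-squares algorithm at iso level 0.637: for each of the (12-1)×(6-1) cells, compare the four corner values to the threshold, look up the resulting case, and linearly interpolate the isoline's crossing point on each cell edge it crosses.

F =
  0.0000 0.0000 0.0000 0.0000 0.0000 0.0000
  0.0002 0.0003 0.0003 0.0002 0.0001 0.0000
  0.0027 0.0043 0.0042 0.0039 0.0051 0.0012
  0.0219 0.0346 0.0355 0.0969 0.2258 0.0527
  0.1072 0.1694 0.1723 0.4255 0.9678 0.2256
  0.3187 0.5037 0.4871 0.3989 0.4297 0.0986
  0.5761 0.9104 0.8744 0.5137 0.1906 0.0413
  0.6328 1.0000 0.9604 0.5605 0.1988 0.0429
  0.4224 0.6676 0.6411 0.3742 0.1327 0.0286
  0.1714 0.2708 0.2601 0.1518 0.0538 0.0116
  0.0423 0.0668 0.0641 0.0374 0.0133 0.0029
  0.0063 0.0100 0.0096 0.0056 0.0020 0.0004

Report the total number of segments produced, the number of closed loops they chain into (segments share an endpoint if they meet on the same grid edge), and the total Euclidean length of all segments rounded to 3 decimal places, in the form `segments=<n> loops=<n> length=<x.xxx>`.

segments=14 loops=2 length=11.762

cell (3,3): code 0100 → (3.554,4.000)–(4.000,3.390)
cell (3,4): code 1000 → (4.000,4.446)–(3.554,4.000)
cell (4,3): code 0010 → (4.000,3.390)–(4.615,4.000)
cell (4,4): code 0001 → (4.615,4.000)–(4.000,4.446)
cell (5,0): code 0100 → (5.328,1.000)–(6.000,0.182)
cell (5,1): code 1100 → (5.387,2.000)–(5.328,1.000)
cell (5,2): code 1000 → (6.000,2.658)–(5.387,2.000)
cell (6,0): code 0110 → (6.000,0.182)–(7.000,0.011)
cell (6,2): code 1001 → (7.000,2.809)–(6.000,2.658)
cell (7,0): code 0110 → (7.000,0.011)–(8.000,0.875)
cell (7,2): code 1001 → (8.000,2.015)–(7.000,2.809)
cell (8,0): code 0010 → (8.000,0.875)–(8.077,1.000)
cell (8,1): code 0011 → (8.077,1.000)–(8.011,2.000)
cell (8,2): code 0001 → (8.011,2.000)–(8.000,2.015)
total: 14 segments, chained into 2 closed loop(s), length Σ = 11.762376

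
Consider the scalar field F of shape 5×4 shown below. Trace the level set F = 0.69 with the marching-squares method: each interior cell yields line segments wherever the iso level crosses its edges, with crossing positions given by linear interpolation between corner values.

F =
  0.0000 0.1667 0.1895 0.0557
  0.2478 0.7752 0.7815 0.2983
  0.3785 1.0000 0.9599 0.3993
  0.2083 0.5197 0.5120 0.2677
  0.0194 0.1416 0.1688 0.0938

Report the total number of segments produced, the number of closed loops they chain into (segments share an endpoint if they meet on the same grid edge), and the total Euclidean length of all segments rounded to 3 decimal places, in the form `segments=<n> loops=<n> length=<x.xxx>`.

cell (0,0): code 0100 → (0.860,1.000)–(1.000,0.838)
cell (0,1): code 1100 → (0.845,2.000)–(0.860,1.000)
cell (0,2): code 1000 → (1.000,2.189)–(0.845,2.000)
cell (1,0): code 0110 → (1.000,0.838)–(2.000,0.501)
cell (1,2): code 1001 → (2.000,2.481)–(1.000,2.189)
cell (2,0): code 0010 → (2.000,0.501)–(2.645,1.000)
cell (2,1): code 0011 → (2.645,1.000)–(2.603,2.000)
cell (2,2): code 0001 → (2.603,2.000)–(2.000,2.481)
total: 8 segments, chained into 1 closed loop(s), length Σ = 6.143364

segments=8 loops=1 length=6.143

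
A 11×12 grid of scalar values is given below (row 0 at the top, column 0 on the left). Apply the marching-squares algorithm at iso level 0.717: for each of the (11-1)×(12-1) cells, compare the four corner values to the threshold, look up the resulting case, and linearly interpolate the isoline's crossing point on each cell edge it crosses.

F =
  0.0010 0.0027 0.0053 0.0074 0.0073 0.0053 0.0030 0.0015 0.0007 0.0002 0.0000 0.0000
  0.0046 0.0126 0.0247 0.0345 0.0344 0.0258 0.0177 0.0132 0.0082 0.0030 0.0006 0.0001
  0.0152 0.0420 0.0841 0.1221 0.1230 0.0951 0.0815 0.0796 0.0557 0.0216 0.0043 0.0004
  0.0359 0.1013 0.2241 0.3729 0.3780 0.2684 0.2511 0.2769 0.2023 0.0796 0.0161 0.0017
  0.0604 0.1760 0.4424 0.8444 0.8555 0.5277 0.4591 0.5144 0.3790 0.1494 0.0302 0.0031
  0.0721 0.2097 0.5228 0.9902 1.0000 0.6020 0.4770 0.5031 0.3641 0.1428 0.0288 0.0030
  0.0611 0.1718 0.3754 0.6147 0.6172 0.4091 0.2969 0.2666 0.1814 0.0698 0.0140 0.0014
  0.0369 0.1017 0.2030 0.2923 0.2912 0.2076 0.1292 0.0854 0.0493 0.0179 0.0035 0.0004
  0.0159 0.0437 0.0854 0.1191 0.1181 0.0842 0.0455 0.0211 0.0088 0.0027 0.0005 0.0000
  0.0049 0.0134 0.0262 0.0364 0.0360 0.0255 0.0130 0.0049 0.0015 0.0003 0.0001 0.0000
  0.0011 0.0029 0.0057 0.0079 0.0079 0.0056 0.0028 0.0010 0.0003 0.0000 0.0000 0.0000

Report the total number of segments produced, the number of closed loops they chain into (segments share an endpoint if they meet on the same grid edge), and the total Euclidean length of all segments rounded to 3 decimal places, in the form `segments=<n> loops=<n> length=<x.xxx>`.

segments=8 loops=1 length=6.964

cell (3,2): code 0100 → (3.730,3.000)–(4.000,2.683)
cell (3,3): code 1100 → (3.710,4.000)–(3.730,3.000)
cell (3,4): code 1000 → (4.000,4.423)–(3.710,4.000)
cell (4,2): code 0110 → (4.000,2.683)–(5.000,2.415)
cell (4,4): code 1001 → (5.000,4.711)–(4.000,4.423)
cell (5,2): code 0010 → (5.000,2.415)–(5.728,3.000)
cell (5,3): code 0011 → (5.728,3.000)–(5.739,4.000)
cell (5,4): code 0001 → (5.739,4.000)–(5.000,4.711)
total: 8 segments, chained into 1 closed loop(s), length Σ = 6.964222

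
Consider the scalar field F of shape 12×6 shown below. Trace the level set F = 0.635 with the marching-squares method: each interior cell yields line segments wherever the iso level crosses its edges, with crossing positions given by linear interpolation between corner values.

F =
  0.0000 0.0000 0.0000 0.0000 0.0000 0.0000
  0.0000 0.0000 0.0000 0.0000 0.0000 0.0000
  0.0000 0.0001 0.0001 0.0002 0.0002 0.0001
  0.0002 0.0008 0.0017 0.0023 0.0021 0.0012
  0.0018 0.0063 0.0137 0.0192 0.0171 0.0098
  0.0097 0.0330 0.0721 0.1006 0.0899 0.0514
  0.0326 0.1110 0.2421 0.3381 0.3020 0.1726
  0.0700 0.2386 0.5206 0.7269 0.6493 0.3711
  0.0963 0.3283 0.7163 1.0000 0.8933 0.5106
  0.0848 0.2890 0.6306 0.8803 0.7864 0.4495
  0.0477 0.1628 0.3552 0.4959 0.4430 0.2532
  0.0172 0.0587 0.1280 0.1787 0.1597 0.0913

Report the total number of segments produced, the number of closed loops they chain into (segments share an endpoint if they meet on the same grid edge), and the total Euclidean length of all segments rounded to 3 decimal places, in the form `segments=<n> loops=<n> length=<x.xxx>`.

cell (6,2): code 0100 → (6.764,3.000)–(7.000,2.555)
cell (6,3): code 1100 → (6.959,4.000)–(6.764,3.000)
cell (6,4): code 1000 → (7.000,4.051)–(6.959,4.000)
cell (7,1): code 0100 → (7.585,2.000)–(8.000,1.790)
cell (7,2): code 1110 → (7.000,2.555)–(7.585,2.000)
cell (7,4): code 1001 → (8.000,4.675)–(7.000,4.051)
cell (8,1): code 0010 → (8.000,1.790)–(8.949,2.000)
cell (8,2): code 0111 → (8.949,2.000)–(9.000,2.018)
cell (8,4): code 1001 → (9.000,4.449)–(8.000,4.675)
cell (9,2): code 0010 → (9.000,2.018)–(9.638,3.000)
cell (9,3): code 0011 → (9.638,3.000)–(9.441,4.000)
cell (9,4): code 0001 → (9.441,4.000)–(9.000,4.449)
total: 12 segments, chained into 1 closed loop(s), length Σ = 8.909719

segments=12 loops=1 length=8.910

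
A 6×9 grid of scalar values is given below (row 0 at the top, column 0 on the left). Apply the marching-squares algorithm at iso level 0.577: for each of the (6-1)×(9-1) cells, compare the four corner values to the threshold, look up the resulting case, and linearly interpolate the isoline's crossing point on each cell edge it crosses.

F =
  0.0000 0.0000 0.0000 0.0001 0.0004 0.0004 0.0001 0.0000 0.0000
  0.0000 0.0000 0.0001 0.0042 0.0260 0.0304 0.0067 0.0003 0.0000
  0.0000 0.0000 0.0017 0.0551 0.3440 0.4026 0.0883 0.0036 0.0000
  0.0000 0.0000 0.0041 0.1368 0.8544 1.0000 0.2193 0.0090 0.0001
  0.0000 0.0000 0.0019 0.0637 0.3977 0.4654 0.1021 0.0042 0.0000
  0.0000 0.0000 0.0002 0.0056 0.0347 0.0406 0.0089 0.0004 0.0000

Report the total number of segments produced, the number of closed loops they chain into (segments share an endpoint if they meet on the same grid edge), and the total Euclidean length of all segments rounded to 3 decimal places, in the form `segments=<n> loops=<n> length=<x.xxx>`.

segments=6 loops=1 length=5.268

cell (2,3): code 0100 → (2.457,4.000)–(3.000,3.613)
cell (2,4): code 1100 → (2.292,5.000)–(2.457,4.000)
cell (2,5): code 1000 → (3.000,5.542)–(2.292,5.000)
cell (3,3): code 0010 → (3.000,3.613)–(3.607,4.000)
cell (3,4): code 0011 → (3.607,4.000)–(3.791,5.000)
cell (3,5): code 0001 → (3.791,5.000)–(3.000,5.542)
total: 6 segments, chained into 1 closed loop(s), length Σ = 5.267706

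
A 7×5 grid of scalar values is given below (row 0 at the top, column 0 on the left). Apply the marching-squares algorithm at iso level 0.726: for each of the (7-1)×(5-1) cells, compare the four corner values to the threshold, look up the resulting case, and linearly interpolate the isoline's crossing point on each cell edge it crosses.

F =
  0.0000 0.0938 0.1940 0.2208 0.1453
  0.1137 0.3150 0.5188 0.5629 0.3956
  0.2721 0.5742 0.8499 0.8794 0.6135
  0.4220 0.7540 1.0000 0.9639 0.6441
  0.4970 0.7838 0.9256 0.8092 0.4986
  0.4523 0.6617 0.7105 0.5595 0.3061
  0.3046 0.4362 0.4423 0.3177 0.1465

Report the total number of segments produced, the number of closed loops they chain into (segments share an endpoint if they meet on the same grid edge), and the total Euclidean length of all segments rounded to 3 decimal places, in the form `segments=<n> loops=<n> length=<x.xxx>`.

cell (1,1): code 0100 → (1.626,2.000)–(2.000,1.551)
cell (1,2): code 1100 → (1.515,3.000)–(1.626,2.000)
cell (1,3): code 1000 → (2.000,3.577)–(1.515,3.000)
cell (2,0): code 0100 → (2.844,1.000)–(3.000,0.916)
cell (2,1): code 1110 → (2.000,1.551)–(2.844,1.000)
cell (2,3): code 1001 → (3.000,3.744)–(2.000,3.577)
cell (3,0): code 0110 → (3.000,0.916)–(4.000,0.798)
cell (3,3): code 1001 → (4.000,3.268)–(3.000,3.744)
cell (4,0): code 0010 → (4.000,0.798)–(4.473,1.000)
cell (4,1): code 0011 → (4.473,1.000)–(4.928,2.000)
cell (4,2): code 0011 → (4.928,2.000)–(4.333,3.000)
cell (4,3): code 0001 → (4.333,3.000)–(4.000,3.268)
total: 12 segments, chained into 1 closed loop(s), length Σ = 9.861602

segments=12 loops=1 length=9.862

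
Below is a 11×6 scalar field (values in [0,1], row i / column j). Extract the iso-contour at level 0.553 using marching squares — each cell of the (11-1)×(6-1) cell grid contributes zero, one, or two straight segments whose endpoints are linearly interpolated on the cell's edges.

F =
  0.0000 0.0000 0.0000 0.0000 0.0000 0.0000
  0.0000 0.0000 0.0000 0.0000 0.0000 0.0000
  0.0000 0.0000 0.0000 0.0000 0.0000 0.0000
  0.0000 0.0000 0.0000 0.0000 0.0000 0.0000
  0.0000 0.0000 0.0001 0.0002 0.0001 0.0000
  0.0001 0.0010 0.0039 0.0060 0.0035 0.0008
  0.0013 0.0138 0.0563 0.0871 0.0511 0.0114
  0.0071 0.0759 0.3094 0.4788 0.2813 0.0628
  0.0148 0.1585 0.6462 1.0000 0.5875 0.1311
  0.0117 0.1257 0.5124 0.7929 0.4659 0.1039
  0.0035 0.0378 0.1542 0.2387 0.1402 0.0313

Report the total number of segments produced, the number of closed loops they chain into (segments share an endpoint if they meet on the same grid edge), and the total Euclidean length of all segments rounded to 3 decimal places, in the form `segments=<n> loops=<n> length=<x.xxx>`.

segments=10 loops=1 length=6.802

cell (7,1): code 0100 → (7.723,2.000)–(8.000,1.809)
cell (7,2): code 1100 → (7.142,3.000)–(7.723,2.000)
cell (7,3): code 1100 → (7.887,4.000)–(7.142,3.000)
cell (7,4): code 1000 → (8.000,4.076)–(7.887,4.000)
cell (8,1): code 0010 → (8.000,1.809)–(8.697,2.000)
cell (8,2): code 0111 → (8.697,2.000)–(9.000,2.145)
cell (8,3): code 1011 → (9.000,3.734)–(8.284,4.000)
cell (8,4): code 0001 → (8.284,4.000)–(8.000,4.076)
cell (9,2): code 0010 → (9.000,2.145)–(9.433,3.000)
cell (9,3): code 0001 → (9.433,3.000)–(9.000,3.734)
total: 10 segments, chained into 1 closed loop(s), length Σ = 6.802151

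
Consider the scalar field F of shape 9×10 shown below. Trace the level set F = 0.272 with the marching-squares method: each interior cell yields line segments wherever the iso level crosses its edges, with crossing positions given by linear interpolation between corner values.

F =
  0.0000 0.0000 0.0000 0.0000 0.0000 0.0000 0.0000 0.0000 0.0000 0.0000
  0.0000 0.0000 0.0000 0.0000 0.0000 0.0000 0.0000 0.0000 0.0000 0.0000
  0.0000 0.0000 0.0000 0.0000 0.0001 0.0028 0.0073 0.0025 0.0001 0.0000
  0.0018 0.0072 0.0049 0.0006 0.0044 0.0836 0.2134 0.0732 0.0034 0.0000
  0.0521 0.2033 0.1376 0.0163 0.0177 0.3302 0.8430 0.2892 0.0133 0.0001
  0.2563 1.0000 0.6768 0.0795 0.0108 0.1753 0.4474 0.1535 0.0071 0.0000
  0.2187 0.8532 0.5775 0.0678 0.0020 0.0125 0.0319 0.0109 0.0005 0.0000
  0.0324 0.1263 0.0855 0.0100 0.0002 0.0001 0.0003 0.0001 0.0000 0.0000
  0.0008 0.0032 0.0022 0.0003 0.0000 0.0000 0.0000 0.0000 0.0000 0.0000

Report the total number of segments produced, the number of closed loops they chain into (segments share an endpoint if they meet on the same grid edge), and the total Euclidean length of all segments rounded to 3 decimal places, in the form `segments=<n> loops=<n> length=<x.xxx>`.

cell (3,4): code 0100 → (3.764,5.000)–(4.000,4.814)
cell (3,5): code 1100 → (3.093,6.000)–(3.764,5.000)
cell (3,6): code 1100 → (3.920,7.000)–(3.093,6.000)
cell (3,7): code 1000 → (4.000,7.062)–(3.920,7.000)
cell (4,0): code 0100 → (4.086,1.000)–(5.000,0.021)
cell (4,1): code 1100 → (4.249,2.000)–(4.086,1.000)
cell (4,2): code 1000 → (5.000,2.678)–(4.249,2.000)
cell (4,4): code 0010 → (4.000,4.814)–(4.376,5.000)
cell (4,5): code 0111 → (4.376,5.000)–(5.000,5.355)
cell (4,6): code 1011 → (5.000,6.597)–(4.127,7.000)
cell (4,7): code 0001 → (4.127,7.000)–(4.000,7.062)
cell (5,0): code 0110 → (5.000,0.021)–(6.000,0.084)
cell (5,2): code 1001 → (6.000,2.599)–(5.000,2.678)
cell (5,5): code 0010 → (5.000,5.355)–(5.422,6.000)
cell (5,6): code 0001 → (5.422,6.000)–(5.000,6.597)
cell (6,0): code 0010 → (6.000,0.084)–(6.800,1.000)
cell (6,1): code 0011 → (6.800,1.000)–(6.621,2.000)
cell (6,2): code 0001 → (6.621,2.000)–(6.000,2.599)
total: 18 segments, chained into 2 closed loop(s), length Σ = 15.109632

segments=18 loops=2 length=15.110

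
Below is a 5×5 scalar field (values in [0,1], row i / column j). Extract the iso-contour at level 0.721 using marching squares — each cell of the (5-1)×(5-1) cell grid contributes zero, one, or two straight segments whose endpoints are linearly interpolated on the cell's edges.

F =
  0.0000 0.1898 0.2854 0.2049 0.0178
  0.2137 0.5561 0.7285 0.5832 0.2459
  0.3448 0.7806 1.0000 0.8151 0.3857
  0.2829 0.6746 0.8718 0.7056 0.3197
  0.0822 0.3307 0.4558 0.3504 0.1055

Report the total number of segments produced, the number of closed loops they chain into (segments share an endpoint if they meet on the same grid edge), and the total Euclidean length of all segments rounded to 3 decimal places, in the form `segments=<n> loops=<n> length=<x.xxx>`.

cell (0,1): code 0100 → (0.983,2.000)–(1.000,1.956)
cell (0,2): code 1000 → (1.000,2.052)–(0.983,2.000)
cell (1,0): code 0100 → (1.735,1.000)–(2.000,0.863)
cell (1,1): code 1110 → (1.000,1.956)–(1.735,1.000)
cell (1,2): code 1101 → (1.594,3.000)–(1.000,2.052)
cell (1,3): code 1000 → (2.000,3.219)–(1.594,3.000)
cell (2,0): code 0010 → (2.000,0.863)–(2.562,1.000)
cell (2,1): code 0111 → (2.562,1.000)–(3.000,1.235)
cell (2,2): code 1011 → (3.000,2.907)–(2.859,3.000)
cell (2,3): code 0001 → (2.859,3.000)–(2.000,3.219)
cell (3,1): code 0010 → (3.000,1.235)–(3.363,2.000)
cell (3,2): code 0001 → (3.363,2.000)–(3.000,2.907)
total: 12 segments, chained into 1 closed loop(s), length Σ = 7.140215

segments=12 loops=1 length=7.140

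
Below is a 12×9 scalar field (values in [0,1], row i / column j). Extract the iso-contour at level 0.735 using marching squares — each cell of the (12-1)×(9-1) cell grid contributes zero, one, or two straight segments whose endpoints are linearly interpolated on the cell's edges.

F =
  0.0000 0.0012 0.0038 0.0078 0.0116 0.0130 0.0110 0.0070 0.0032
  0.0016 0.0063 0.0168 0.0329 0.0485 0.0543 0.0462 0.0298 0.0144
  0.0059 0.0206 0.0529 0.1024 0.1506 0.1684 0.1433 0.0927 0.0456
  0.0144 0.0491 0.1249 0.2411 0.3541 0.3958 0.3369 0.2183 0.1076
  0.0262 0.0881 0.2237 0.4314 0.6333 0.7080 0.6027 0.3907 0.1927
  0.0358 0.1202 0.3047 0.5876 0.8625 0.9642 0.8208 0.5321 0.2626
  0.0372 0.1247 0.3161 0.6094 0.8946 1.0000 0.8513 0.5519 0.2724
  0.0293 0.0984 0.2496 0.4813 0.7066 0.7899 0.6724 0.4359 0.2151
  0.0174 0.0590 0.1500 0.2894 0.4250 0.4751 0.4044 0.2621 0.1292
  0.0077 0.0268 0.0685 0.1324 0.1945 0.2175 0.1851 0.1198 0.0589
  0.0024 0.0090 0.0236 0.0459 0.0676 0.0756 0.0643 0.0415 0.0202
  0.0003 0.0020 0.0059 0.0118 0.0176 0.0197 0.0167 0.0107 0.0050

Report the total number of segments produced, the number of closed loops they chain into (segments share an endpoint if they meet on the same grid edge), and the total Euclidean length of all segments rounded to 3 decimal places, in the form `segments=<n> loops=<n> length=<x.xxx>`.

segments=12 loops=1 length=9.365

cell (4,3): code 0100 → (4.444,4.000)–(5.000,3.536)
cell (4,4): code 1100 → (4.105,5.000)–(4.444,4.000)
cell (4,5): code 1100 → (4.607,6.000)–(4.105,5.000)
cell (4,6): code 1000 → (5.000,6.297)–(4.607,6.000)
cell (5,3): code 0110 → (5.000,3.536)–(6.000,3.440)
cell (5,6): code 1001 → (6.000,6.388)–(5.000,6.297)
cell (6,3): code 0010 → (6.000,3.440)–(6.849,4.000)
cell (6,4): code 0111 → (6.849,4.000)–(7.000,4.341)
cell (6,5): code 1011 → (7.000,5.467)–(6.650,6.000)
cell (6,6): code 0001 → (6.650,6.000)–(6.000,6.388)
cell (7,4): code 0010 → (7.000,4.341)–(7.174,5.000)
cell (7,5): code 0001 → (7.174,5.000)–(7.000,5.467)
total: 12 segments, chained into 1 closed loop(s), length Σ = 9.365157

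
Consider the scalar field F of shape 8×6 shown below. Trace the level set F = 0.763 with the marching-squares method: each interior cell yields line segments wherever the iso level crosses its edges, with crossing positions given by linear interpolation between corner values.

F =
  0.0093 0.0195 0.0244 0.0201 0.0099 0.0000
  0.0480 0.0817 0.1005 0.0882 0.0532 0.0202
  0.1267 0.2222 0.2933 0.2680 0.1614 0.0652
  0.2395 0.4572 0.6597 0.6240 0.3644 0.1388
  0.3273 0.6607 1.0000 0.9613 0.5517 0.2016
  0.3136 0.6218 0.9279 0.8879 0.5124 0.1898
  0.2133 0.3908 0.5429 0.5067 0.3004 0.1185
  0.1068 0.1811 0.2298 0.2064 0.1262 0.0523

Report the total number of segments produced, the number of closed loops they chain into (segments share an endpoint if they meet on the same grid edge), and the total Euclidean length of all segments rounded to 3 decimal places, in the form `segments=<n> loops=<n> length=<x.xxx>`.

segments=8 loops=1 length=6.938

cell (3,1): code 0100 → (3.304,2.000)–(4.000,1.302)
cell (3,2): code 1100 → (3.412,3.000)–(3.304,2.000)
cell (3,3): code 1000 → (4.000,3.484)–(3.412,3.000)
cell (4,1): code 0110 → (4.000,1.302)–(5.000,1.461)
cell (4,3): code 1001 → (5.000,3.333)–(4.000,3.484)
cell (5,1): code 0010 → (5.000,1.461)–(5.428,2.000)
cell (5,2): code 0011 → (5.428,2.000)–(5.328,3.000)
cell (5,3): code 0001 → (5.328,3.000)–(5.000,3.333)
total: 8 segments, chained into 1 closed loop(s), length Σ = 6.938112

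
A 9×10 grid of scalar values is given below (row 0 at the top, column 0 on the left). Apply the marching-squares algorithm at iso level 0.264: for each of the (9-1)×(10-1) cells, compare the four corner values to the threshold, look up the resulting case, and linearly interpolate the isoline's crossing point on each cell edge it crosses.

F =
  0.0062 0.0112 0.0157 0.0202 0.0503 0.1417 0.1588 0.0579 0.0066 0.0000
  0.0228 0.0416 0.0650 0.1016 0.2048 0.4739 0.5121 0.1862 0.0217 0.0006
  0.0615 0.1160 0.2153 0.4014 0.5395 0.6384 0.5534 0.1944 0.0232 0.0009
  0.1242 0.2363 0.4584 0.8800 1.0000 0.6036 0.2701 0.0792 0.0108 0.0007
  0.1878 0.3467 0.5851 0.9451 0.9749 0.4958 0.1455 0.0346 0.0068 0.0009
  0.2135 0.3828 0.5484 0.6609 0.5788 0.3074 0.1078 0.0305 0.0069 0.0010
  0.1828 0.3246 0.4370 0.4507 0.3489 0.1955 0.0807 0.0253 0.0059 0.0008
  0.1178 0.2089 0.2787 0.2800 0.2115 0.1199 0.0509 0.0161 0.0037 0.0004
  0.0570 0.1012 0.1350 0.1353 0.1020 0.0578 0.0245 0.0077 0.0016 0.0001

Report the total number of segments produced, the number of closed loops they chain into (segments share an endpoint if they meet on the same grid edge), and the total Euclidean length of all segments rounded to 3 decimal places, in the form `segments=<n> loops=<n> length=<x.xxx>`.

segments=26 loops=1 length=20.425

cell (0,4): code 0100 → (0.368,5.000)–(1.000,4.220)
cell (0,5): code 1100 → (0.298,6.000)–(0.368,5.000)
cell (0,6): code 1000 → (1.000,6.761)–(0.298,6.000)
cell (1,2): code 0100 → (1.542,3.000)–(2.000,2.262)
cell (1,3): code 1100 → (1.177,4.000)–(1.542,3.000)
cell (1,4): code 1110 → (1.000,4.220)–(1.177,4.000)
cell (1,6): code 1001 → (2.000,6.806)–(1.000,6.761)
cell (2,1): code 0100 → (2.200,2.000)–(3.000,1.125)
cell (2,2): code 1110 → (2.000,2.262)–(2.200,2.000)
cell (2,6): code 1001 → (3.000,6.032)–(2.000,6.806)
cell (3,0): code 0100 → (3.251,1.000)–(4.000,0.480)
cell (3,1): code 1110 → (3.000,1.125)–(3.251,1.000)
cell (3,5): code 1011 → (4.000,5.662)–(3.049,6.000)
cell (3,6): code 0001 → (3.049,6.000)–(3.000,6.032)
cell (4,0): code 0110 → (4.000,0.480)–(5.000,0.298)
cell (4,5): code 1001 → (5.000,5.217)–(4.000,5.662)
cell (5,0): code 0110 → (5.000,0.298)–(6.000,0.573)
cell (5,4): code 1011 → (6.000,4.553)–(5.388,5.000)
cell (5,5): code 0001 → (5.388,5.000)–(5.000,5.217)
cell (6,0): code 0010 → (6.000,0.573)–(6.524,1.000)
cell (6,1): code 0111 → (6.524,1.000)–(7.000,1.789)
cell (6,3): code 1011 → (7.000,3.234)–(6.618,4.000)
cell (6,4): code 0001 → (6.618,4.000)–(6.000,4.553)
cell (7,1): code 0010 → (7.000,1.789)–(7.102,2.000)
cell (7,2): code 0011 → (7.102,2.000)–(7.111,3.000)
cell (7,3): code 0001 → (7.111,3.000)–(7.000,3.234)
total: 26 segments, chained into 1 closed loop(s), length Σ = 20.425032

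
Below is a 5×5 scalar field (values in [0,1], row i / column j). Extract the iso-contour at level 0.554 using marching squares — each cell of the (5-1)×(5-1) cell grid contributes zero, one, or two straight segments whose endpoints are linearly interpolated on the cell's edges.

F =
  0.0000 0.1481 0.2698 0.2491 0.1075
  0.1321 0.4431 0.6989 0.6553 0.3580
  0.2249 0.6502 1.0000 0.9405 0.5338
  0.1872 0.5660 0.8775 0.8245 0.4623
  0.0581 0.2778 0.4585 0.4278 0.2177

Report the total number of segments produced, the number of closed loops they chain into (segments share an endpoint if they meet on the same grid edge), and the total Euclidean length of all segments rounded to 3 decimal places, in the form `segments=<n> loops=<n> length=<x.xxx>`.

cell (0,1): code 0100 → (0.662,2.000)–(1.000,1.434)
cell (0,2): code 1100 → (0.751,3.000)–(0.662,2.000)
cell (0,3): code 1000 → (1.000,3.341)–(0.751,3.000)
cell (1,0): code 0100 → (1.535,1.000)–(2.000,0.774)
cell (1,1): code 1110 → (1.000,1.434)–(1.535,1.000)
cell (1,3): code 1001 → (2.000,3.950)–(1.000,3.341)
cell (2,0): code 0110 → (2.000,0.774)–(3.000,0.968)
cell (2,3): code 1001 → (3.000,3.747)–(2.000,3.950)
cell (3,0): code 0010 → (3.000,0.968)–(3.042,1.000)
cell (3,1): code 0011 → (3.042,1.000)–(3.772,2.000)
cell (3,2): code 0011 → (3.772,2.000)–(3.682,3.000)
cell (3,3): code 0001 → (3.682,3.000)–(3.000,3.747)
total: 12 segments, chained into 1 closed loop(s), length Σ = 9.807682

segments=12 loops=1 length=9.808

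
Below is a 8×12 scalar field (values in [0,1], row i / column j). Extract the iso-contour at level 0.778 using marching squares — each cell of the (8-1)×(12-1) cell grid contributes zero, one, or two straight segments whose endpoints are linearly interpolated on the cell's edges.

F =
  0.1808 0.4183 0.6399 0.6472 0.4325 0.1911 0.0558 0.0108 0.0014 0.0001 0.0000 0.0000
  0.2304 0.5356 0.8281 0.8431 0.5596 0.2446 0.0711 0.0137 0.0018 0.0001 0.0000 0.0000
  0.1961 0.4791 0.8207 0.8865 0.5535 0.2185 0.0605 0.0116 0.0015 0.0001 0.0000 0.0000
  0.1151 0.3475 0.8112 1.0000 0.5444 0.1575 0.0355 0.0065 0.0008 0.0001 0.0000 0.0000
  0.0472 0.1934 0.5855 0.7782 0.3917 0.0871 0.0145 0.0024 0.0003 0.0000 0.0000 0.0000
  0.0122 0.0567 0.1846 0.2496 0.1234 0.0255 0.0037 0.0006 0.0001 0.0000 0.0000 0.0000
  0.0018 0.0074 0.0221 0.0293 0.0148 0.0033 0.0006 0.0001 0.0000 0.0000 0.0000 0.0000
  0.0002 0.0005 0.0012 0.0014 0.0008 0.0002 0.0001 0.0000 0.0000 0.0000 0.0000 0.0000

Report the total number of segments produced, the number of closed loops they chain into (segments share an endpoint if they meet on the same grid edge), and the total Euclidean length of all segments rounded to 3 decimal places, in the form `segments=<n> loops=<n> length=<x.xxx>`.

cell (0,1): code 0100 → (0.734,2.000)–(1.000,1.829)
cell (0,2): code 1100 → (0.668,3.000)–(0.734,2.000)
cell (0,3): code 1000 → (1.000,3.230)–(0.668,3.000)
cell (1,1): code 0110 → (1.000,1.829)–(2.000,1.875)
cell (1,3): code 1001 → (2.000,3.326)–(1.000,3.230)
cell (2,1): code 0110 → (2.000,1.875)–(3.000,1.928)
cell (2,3): code 1001 → (3.000,3.487)–(2.000,3.326)
cell (3,1): code 0010 → (3.000,1.928)–(3.147,2.000)
cell (3,2): code 0111 → (3.147,2.000)–(4.000,2.999)
cell (3,3): code 1001 → (4.000,3.001)–(3.000,3.487)
cell (4,2): code 0010 → (4.000,2.999)–(4.000,3.000)
cell (4,3): code 0001 → (4.000,3.000)–(4.000,3.001)
total: 12 segments, chained into 1 closed loop(s), length Σ = 8.333771

segments=12 loops=1 length=8.334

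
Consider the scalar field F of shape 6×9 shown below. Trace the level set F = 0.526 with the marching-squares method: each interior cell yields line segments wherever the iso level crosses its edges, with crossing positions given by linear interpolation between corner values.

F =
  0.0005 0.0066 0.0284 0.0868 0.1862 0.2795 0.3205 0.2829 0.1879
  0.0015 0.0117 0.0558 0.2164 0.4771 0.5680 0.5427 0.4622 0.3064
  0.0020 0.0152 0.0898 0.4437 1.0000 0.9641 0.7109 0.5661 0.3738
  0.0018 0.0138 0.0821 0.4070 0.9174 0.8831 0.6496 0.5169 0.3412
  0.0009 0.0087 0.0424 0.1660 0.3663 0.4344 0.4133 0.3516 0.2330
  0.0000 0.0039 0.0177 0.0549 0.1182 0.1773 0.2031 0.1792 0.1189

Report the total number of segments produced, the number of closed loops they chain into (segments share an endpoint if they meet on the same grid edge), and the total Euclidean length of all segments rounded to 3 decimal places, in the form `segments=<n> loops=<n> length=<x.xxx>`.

cell (0,4): code 0100 → (0.854,5.000)–(1.000,4.538)
cell (0,5): code 1100 → (0.925,6.000)–(0.854,5.000)
cell (0,6): code 1000 → (1.000,6.207)–(0.925,6.000)
cell (1,3): code 0100 → (1.094,4.000)–(2.000,3.148)
cell (1,4): code 1110 → (1.000,4.538)–(1.094,4.000)
cell (1,6): code 1101 → (1.614,7.000)–(1.000,6.207)
cell (1,7): code 1000 → (2.000,7.209)–(1.614,7.000)
cell (2,3): code 0110 → (2.000,3.148)–(3.000,3.233)
cell (2,6): code 1011 → (3.000,6.931)–(2.815,7.000)
cell (2,7): code 0001 → (2.815,7.000)–(2.000,7.209)
cell (3,3): code 0010 → (3.000,3.233)–(3.710,4.000)
cell (3,4): code 0011 → (3.710,4.000)–(3.796,5.000)
cell (3,5): code 0011 → (3.796,5.000)–(3.523,6.000)
cell (3,6): code 0001 → (3.523,6.000)–(3.000,6.931)
total: 14 segments, chained into 1 closed loop(s), length Σ = 11.134764

segments=14 loops=1 length=11.135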